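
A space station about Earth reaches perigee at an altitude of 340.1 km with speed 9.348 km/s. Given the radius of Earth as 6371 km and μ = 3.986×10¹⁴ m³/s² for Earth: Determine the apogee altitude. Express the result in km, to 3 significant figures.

apogee altitude ≈ 12300 km

r_p = 6371 + 340.1 = 6711.1 km = 6.711×10⁶ m.
Specific energy ε = v²/2 − μ/r = -1.570×10⁷ J/kg, so a = −μ/(2ε) = 1.269×10⁷ m.
The apsides satisfy r_p + r_a = 2a, so the apogee radius is 2a − r_p = 1.867×10⁷ m = 18675 km.
Apogee altitude = 18675 − 6371 = 12304 km.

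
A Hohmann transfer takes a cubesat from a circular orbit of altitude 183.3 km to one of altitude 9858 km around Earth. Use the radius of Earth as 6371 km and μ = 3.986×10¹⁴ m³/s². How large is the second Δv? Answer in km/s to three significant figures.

Δv ≈ 1.20 km/s

r₁ = 6371 + 183.3 = 6554.3 km = 6.5543×10⁶ m.
r₂ = 6371 + 9858 = 16229 km = 1.6229×10⁷ m.
Transfer ellipse a_t = (r₁ + r₂)/2 = 1.139×10⁷ m.
At r₁: circular v_c1 = √(μ/r₁) = 7798 m/s; transfer-perigee v_p = √[μ(2/r₁ − 1/a_t)] = 9308 m/s.
At r₂: circular v_c2 = √(μ/r₂) = 4956 m/s; transfer-apogee v_a = √[μ(2/r₂ − 1/a_t)] = 3759 m/s.
Δv₂ = v_c2 − v_a = 1197 m/s.
= 1.197 km/s.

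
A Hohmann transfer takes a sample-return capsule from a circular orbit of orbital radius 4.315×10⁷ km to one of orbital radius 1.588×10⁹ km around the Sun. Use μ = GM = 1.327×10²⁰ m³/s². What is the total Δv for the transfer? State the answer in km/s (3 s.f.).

r₁ = 4.315×10⁷ km = 4.315×10¹⁰ m.
r₂ = 1.588×10⁹ km = 1.588×10¹² m.
Transfer ellipse a_t = (r₁ + r₂)/2 = 8.156×10¹¹ m.
At r₁: circular v_c1 = √(μ/r₁) = 55460 m/s; transfer-perihelion v_p = √[μ(2/r₁ − 1/a_t)] = 77380 m/s.
Δv₁ = v_p − v_c1 = 21930 m/s.
At r₂: circular v_c2 = √(μ/r₂) = 9141 m/s; transfer-aphelion v_a = √[μ(2/r₂ − 1/a_t)] = 2103 m/s.
Δv₂ = v_c2 − v_a = 7039 m/s.
Total Δv = Δv₁ + Δv₂ = 28960 m/s = 28.96 km/s.

Δv_total ≈ 29.0 km/s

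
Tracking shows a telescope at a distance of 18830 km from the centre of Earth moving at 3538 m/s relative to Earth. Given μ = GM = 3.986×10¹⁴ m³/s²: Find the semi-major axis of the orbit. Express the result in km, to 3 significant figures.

r = 1.883×10⁷ m.
Specific orbital energy ε = v²/2 − μ/r = (3538)²/2 − 3.986×10¹⁴/1.883×10⁷ = -1.491×10⁷ J/kg.
Since ε = −μ/(2a), a = −μ/(2ε) = 1.337×10⁷ m = 13367 km.

a ≈ 13400 km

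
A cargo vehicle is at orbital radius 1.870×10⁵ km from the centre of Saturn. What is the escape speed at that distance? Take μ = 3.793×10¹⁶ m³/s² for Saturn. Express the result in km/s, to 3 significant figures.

v_esc ≈ 20.1 km/s

r = 1.870×10⁵ km = 1.870×10⁸ m.
Escape speed v_esc = √(2μ/r) = √(2 × 3.793×10¹⁶ / 1.870×10⁸) = √(4.057×10⁸) = 20140 m/s.
= 20.14 km/s.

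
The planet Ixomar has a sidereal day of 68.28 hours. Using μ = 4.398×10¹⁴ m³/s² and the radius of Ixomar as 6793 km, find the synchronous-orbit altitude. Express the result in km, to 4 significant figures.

h_sync ≈ 80850 km

T = 68.28 hours = 2.458×10⁵ s.
A synchronous orbit has period T, so by Kepler's third law a = (μT²/4π²)^(1/3).
μT²/4π² = 4.398×10¹⁴ × (2.458×10⁵)² / 39.48 = 6.731×10²³ m³.
a = 8.764×10⁷ m = 87639 km.
Altitude h = a − R = 87639 − 6793 = 80846 km.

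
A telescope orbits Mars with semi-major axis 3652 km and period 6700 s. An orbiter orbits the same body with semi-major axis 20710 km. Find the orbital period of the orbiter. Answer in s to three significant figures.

T₂ ≈ 90500 s

Kepler's third law: T² ∝ a³, so T₂ = T₁ (a₂/a₁)^(3/2).
a₂/a₁ = 5.671, (a₂/a₁)^(3/2) = 13.50.
T₂ = 6700 × 13.50 = 90480 s.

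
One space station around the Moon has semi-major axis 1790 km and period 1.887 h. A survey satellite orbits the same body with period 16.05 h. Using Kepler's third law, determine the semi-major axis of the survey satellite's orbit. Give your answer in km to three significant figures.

Kepler's third law: a³ ∝ T², so a₂ = a₁ (T₂/T₁)^(2/3).
T₂/T₁ = 8.506, (T₂/T₁)^(2/3) = 4.167.
a₂ = 1790 × 4.167 = 7459 km.

a₂ ≈ 7460 km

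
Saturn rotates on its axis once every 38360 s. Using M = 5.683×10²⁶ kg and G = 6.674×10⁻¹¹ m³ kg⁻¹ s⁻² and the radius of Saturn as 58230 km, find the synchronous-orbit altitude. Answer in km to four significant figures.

μ = GM = 6.674×10⁻¹¹ × 5.683×10²⁶ = 3.793×10¹⁶ m³/s².
A synchronous orbit has period T, so by Kepler's third law a = (μT²/4π²)^(1/3).
μT²/4π² = 3.793×10¹⁶ × (3.836×10⁴)² / 39.48 = 1.414×10²⁴ m³.
a = 1.122×10⁸ m = 1.1223×10⁵ km.
Altitude h = a − R = 1.1223×10⁵ − 58230 = 54003 km.

h_sync ≈ 54000 km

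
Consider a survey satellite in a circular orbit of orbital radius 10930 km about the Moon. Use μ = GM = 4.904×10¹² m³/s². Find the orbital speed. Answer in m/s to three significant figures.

r = 10930 km = 1.093×10⁷ m.
For a circular orbit v = √(μ/r) = √(4.904×10¹² / 1.093×10⁷) = √(4.487×10⁵) = 669.8 m/s.

v ≈ 670 m/s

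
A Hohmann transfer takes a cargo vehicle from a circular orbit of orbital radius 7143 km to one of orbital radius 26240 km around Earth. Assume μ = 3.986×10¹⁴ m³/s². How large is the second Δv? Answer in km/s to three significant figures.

Δv ≈ 1.35 km/s

r₁ = 7143 km = 7.143×10⁶ m.
r₂ = 26240 km = 2.624×10⁷ m.
Transfer ellipse a_t = (r₁ + r₂)/2 = 1.669×10⁷ m.
At r₁: circular v_c1 = √(μ/r₁) = 7470 m/s; transfer-perigee v_p = √[μ(2/r₁ − 1/a_t)] = 9366 m/s.
At r₂: circular v_c2 = √(μ/r₂) = 3898 m/s; transfer-apogee v_a = √[μ(2/r₂ − 1/a_t)] = 2550 m/s.
Δv₂ = v_c2 − v_a = 1348 m/s.
= 1.348 km/s.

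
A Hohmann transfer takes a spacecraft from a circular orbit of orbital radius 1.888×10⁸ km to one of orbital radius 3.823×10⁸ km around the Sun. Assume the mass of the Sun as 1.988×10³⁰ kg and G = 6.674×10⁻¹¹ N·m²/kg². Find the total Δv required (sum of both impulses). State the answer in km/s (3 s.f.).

μ = GM = 6.674×10⁻¹¹ × 1.988×10³⁰ = 1.327×10²⁰ m³/s².
r₁ = 1.888×10⁸ km = 1.888×10¹¹ m.
r₂ = 3.823×10⁸ km = 3.823×10¹¹ m.
Transfer ellipse a_t = (r₁ + r₂)/2 = 2.856×10¹¹ m.
At r₁: circular v_c1 = √(μ/r₁) = 26510 m/s; transfer-perihelion v_p = √[μ(2/r₁ − 1/a_t)] = 30670 m/s.
Δv₁ = v_p − v_c1 = 4164 m/s.
At r₂: circular v_c2 = √(μ/r₂) = 18630 m/s; transfer-aphelion v_a = √[μ(2/r₂ − 1/a_t)] = 15150 m/s.
Δv₂ = v_c2 − v_a = 3481 m/s.
Total Δv = Δv₁ + Δv₂ = 7645 m/s = 7.645 km/s.

Δv_total ≈ 7.65 km/s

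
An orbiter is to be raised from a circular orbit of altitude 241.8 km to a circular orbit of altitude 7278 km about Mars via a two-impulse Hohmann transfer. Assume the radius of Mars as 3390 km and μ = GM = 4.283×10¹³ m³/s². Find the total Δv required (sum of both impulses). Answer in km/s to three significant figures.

Δv_total ≈ 1.34 km/s

r₁ = 3390 + 241.8 = 3631.8 km = 3.6318×10⁶ m.
r₂ = 3390 + 7278 = 10668 km = 1.0668×10⁷ m.
Transfer ellipse a_t = (r₁ + r₂)/2 = 7.150×10⁶ m.
At r₁: circular v_c1 = √(μ/r₁) = 3434 m/s; transfer-periapsis v_p = √[μ(2/r₁ − 1/a_t)] = 4195 m/s.
Δv₁ = v_p − v_c1 = 760.6 m/s.
At r₂: circular v_c2 = √(μ/r₂) = 2004 m/s; transfer-apoapsis v_a = √[μ(2/r₂ − 1/a_t)] = 1428 m/s.
Δv₂ = v_c2 − v_a = 575.6 m/s.
Total Δv = Δv₁ + Δv₂ = 1336 m/s = 1.336 km/s.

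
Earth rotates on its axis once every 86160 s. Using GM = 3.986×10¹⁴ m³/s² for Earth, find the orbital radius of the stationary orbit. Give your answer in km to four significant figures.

A synchronous orbit has period T, so by Kepler's third law a = (μT²/4π²)^(1/3).
μT²/4π² = 3.986×10¹⁴ × (8.616×10⁴)² / 39.48 = 7.495×10²² m³.
a = 4.216×10⁷ m = 42163 km.

r_sync ≈ 42160 km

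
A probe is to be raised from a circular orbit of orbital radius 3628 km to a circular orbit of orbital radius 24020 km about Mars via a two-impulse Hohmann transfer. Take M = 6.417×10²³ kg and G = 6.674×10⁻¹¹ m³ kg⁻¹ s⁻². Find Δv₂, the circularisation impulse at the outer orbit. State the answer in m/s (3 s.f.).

Δv ≈ 651 m/s

μ = GM = 6.674×10⁻¹¹ × 6.417×10²³ = 4.283×10¹³ m³/s².
r₁ = 3628 km = 3.628×10⁶ m.
r₂ = 24020 km = 2.402×10⁷ m.
Transfer ellipse a_t = (r₁ + r₂)/2 = 1.382×10⁷ m.
At r₁: circular v_c1 = √(μ/r₁) = 3436 m/s; transfer-periapsis v_p = √[μ(2/r₁ − 1/a_t)] = 4529 m/s.
At r₂: circular v_c2 = √(μ/r₂) = 1335 m/s; transfer-apoapsis v_a = √[μ(2/r₂ − 1/a_t)] = 684.1 m/s.
Δv₂ = v_c2 − v_a = 651.2 m/s.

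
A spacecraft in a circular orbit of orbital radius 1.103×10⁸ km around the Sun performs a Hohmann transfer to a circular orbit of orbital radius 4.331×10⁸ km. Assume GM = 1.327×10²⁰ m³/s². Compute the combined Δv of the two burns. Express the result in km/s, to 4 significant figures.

Δv_total ≈ 15.46 km/s

r₁ = 1.103×10⁸ km = 1.103×10¹¹ m.
r₂ = 4.331×10⁸ km = 4.331×10¹¹ m.
Transfer ellipse a_t = (r₁ + r₂)/2 = 2.717×10¹¹ m.
At r₁: circular v_c1 = √(μ/r₁) = 34690 m/s; transfer-perihelion v_p = √[μ(2/r₁ − 1/a_t)] = 43790 m/s.
Δv₁ = v_p − v_c1 = 9107 m/s.
At r₂: circular v_c2 = √(μ/r₂) = 17500 m/s; transfer-aphelion v_a = √[μ(2/r₂ − 1/a_t)] = 11150 m/s.
Δv₂ = v_c2 − v_a = 6351 m/s.
Total Δv = Δv₁ + Δv₂ = 15460 m/s = 15.46 km/s.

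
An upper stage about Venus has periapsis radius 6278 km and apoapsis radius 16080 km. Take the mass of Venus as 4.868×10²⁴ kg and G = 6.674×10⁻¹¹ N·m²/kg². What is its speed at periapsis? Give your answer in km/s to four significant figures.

v ≈ 8.628 km/s

μ = GM = 6.674×10⁻¹¹ × 4.868×10²⁴ = 3.249×10¹⁴ m³/s².
Semi-major axis a = (r_p + r_a)/2 = 11179 km = 1.118×10⁷ m.
Vis-viva: v² = μ(2/r − 1/a) = 3.249×10¹⁴ × (3.186×10⁻⁷ − 8.945×10⁻⁸) = 7.444×10⁷ m²/s².
v = 8628 m/s = 8.628 km/s.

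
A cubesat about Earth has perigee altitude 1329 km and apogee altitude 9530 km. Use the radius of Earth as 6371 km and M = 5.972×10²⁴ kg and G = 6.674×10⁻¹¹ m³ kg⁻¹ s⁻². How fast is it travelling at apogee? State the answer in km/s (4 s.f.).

μ = GM = 6.674×10⁻¹¹ × 5.972×10²⁴ = 3.986×10¹⁴ m³/s².
r_p = 6371 + 1329 = 7700.0 km = 7.7000×10⁶ m.
r_a = 6371 + 9530 = 15901 km = 1.5901×10⁷ m.
Semi-major axis a = (r_p + r_a)/2 = 11800 km = 1.180×10⁷ m.
Vis-viva: v² = μ(2/r − 1/a) = 3.986×10¹⁴ × (1.258×10⁻⁷ − 8.474×10⁻⁸) = 1.636×10⁷ m²/s².
v = 4044 m/s = 4.044 km/s.

v ≈ 4.044 km/s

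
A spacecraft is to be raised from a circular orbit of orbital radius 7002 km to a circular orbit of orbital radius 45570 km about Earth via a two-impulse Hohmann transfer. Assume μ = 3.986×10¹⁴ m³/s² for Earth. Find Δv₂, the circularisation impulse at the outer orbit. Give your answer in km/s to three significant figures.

Δv ≈ 1.43 km/s

r₁ = 7002 km = 7.002×10⁶ m.
r₂ = 45570 km = 4.557×10⁷ m.
Transfer ellipse a_t = (r₁ + r₂)/2 = 2.629×10⁷ m.
At r₁: circular v_c1 = √(μ/r₁) = 7545 m/s; transfer-perigee v_p = √[μ(2/r₁ − 1/a_t)] = 9934 m/s.
At r₂: circular v_c2 = √(μ/r₂) = 2958 m/s; transfer-apogee v_a = √[μ(2/r₂ − 1/a_t)] = 1526 m/s.
Δv₂ = v_c2 − v_a = 1431 m/s.
= 1.431 km/s.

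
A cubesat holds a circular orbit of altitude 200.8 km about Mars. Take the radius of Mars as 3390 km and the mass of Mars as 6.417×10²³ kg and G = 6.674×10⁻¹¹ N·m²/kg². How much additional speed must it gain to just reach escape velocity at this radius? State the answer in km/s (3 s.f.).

μ = GM = 6.674×10⁻¹¹ × 6.417×10²³ = 4.283×10¹³ m³/s².
r = 3390 + 200.8 = 3590.8 km = 3.5908×10⁶ m.
Circular speed v_c = √(μ/r) = 3454 m/s.
Escape speed v_esc = √(2μ/r) = √2 × v_c = 4884 m/s.
Δv = v_esc − v_c = 1430 m/s = 1.430 km/s.

Δv ≈ 1.43 km/s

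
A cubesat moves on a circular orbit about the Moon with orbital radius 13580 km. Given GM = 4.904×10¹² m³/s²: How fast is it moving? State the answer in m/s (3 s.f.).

v ≈ 601 m/s

r = 13580 km = 1.358×10⁷ m.
For a circular orbit v = √(μ/r) = √(4.904×10¹² / 1.358×10⁷) = √(3.611×10⁵) = 600.9 m/s.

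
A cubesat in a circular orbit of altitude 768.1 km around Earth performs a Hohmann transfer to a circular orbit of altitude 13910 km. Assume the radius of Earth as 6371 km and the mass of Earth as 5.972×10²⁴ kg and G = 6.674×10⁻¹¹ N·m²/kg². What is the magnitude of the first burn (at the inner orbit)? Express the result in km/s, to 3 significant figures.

μ = GM = 6.674×10⁻¹¹ × 5.972×10²⁴ = 3.986×10¹⁴ m³/s².
r₁ = 6371 + 768.1 = 7139.1 km = 7.1391×10⁶ m.
r₂ = 6371 + 13910 = 20281 km = 2.0281×10⁷ m.
Transfer ellipse a_t = (r₁ + r₂)/2 = 1.371×10⁷ m.
At r₁: circular v_c1 = √(μ/r₁) = 7472 m/s; transfer-perigee v_p = √[μ(2/r₁ − 1/a_t)] = 9088 m/s.
Δv₁ = v_p − v_c1 = 1616 m/s.
= 1.616 km/s.

Δv ≈ 1.62 km/s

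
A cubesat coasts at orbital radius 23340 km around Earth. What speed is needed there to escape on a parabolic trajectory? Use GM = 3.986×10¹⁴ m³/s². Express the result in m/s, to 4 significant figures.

r = 23340 km = 2.334×10⁷ m.
Escape speed v_esc = √(2μ/r) = √(2 × 3.986×10¹⁴ / 2.334×10⁷) = √(3.416×10⁷) = 5844 m/s.

v_esc ≈ 5844 m/s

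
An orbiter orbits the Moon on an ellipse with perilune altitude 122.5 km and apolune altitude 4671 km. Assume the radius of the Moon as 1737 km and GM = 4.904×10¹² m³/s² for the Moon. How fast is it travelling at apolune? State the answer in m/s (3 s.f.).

v ≈ 587 m/s

r_p = 1737 + 122.5 = 1859.5 km = 1.8595×10⁶ m.
r_a = 1737 + 4671 = 6408.0 km = 6.4080×10⁶ m.
Semi-major axis a = (r_p + r_a)/2 = 4133.8 km = 4.134×10⁶ m.
Vis-viva: v² = μ(2/r − 1/a) = 4.904×10¹² × (3.121×10⁻⁷ − 2.419×10⁻⁷) = 3.443×10⁵ m²/s².
v = 586.7 m/s.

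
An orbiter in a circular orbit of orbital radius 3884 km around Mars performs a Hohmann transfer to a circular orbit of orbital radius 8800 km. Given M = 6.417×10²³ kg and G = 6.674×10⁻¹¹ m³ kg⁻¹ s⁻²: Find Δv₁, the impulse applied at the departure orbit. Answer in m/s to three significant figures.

μ = GM = 6.674×10⁻¹¹ × 6.417×10²³ = 4.283×10¹³ m³/s².
r₁ = 3884 km = 3.884×10⁶ m.
r₂ = 8800 km = 8.800×10⁶ m.
Transfer ellipse a_t = (r₁ + r₂)/2 = 6.342×10⁶ m.
At r₁: circular v_c1 = √(μ/r₁) = 3321 m/s; transfer-periapsis v_p = √[μ(2/r₁ − 1/a_t)] = 3912 m/s.
Δv₁ = v_p − v_c1 = 590.9 m/s.

Δv ≈ 591 m/s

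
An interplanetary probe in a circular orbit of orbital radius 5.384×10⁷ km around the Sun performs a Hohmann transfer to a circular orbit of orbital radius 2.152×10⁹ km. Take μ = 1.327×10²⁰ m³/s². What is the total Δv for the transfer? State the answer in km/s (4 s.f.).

Δv_total ≈ 25.82 km/s

r₁ = 5.384×10⁷ km = 5.384×10¹⁰ m.
r₂ = 2.152×10⁹ km = 2.152×10¹² m.
Transfer ellipse a_t = (r₁ + r₂)/2 = 1.103×10¹² m.
At r₁: circular v_c1 = √(μ/r₁) = 49650 m/s; transfer-perihelion v_p = √[μ(2/r₁ − 1/a_t)] = 69350 m/s.
Δv₁ = v_p − v_c1 = 19700 m/s.
At r₂: circular v_c2 = √(μ/r₂) = 7853 m/s; transfer-aphelion v_a = √[μ(2/r₂ − 1/a_t)] = 1735 m/s.
Δv₂ = v_c2 − v_a = 6118 m/s.
Total Δv = Δv₁ + Δv₂ = 25820 m/s = 25.82 km/s.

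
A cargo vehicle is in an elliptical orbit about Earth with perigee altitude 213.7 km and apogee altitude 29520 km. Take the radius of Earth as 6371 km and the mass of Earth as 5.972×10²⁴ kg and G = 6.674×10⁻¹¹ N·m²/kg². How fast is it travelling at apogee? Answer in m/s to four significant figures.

μ = GM = 6.674×10⁻¹¹ × 5.972×10²⁴ = 3.986×10¹⁴ m³/s².
r_p = 6371 + 213.7 = 6584.7 km = 6.5847×10⁶ m.
r_a = 6371 + 29520 = 35891 km = 3.5891×10⁷ m.
Semi-major axis a = (r_p + r_a)/2 = 21238 km = 2.124×10⁷ m.
Vis-viva: v² = μ(2/r − 1/a) = 3.986×10¹⁴ × (5.572×10⁻⁸ − 4.709×10⁻⁸) = 3.443×10⁶ m²/s².
v = 1856 m/s.

v ≈ 1856 m/s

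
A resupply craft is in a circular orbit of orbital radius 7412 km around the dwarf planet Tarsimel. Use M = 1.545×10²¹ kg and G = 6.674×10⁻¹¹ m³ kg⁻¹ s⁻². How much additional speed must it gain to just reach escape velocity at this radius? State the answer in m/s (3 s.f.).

μ = GM = 6.674×10⁻¹¹ × 1.545×10²¹ = 1.031×10¹¹ m³/s².
r = 7412 km = 7.412×10⁶ m.
Circular speed v_c = √(μ/r) = 117.9 m/s.
Escape speed v_esc = √(2μ/r) = √2 × v_c = 166.8 m/s.
Δv = v_esc − v_c = 48.86 m/s.

Δv ≈ 48.9 m/s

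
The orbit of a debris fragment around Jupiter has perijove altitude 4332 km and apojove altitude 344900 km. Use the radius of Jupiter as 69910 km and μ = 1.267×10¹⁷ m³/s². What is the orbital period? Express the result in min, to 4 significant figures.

r_p = 69910 + 4332 = 74242 km = 7.4242×10⁷ m.
r_a = 69910 + 344900 = 414810 km = 4.1481×10⁸ m.
Semi-major axis a = (r_p + r_a)/2 = (74242 + 4.1481×10⁵)/2 = 2.4453×10⁵ km = 2.445×10⁸ m.
By Kepler's third law T = 2π√(a³/μ) = 2π × 1.074×10⁴ = 6.750×10⁴ s.
= 1125 min.

T ≈ 1125 min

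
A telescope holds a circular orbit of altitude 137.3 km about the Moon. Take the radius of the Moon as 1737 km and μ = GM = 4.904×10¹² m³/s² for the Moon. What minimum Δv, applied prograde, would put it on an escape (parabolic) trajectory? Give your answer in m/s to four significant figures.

Δv ≈ 670.0 m/s

r = 1737 + 137.3 = 1874.3 km = 1.8743×10⁶ m.
Circular speed v_c = √(μ/r) = 1618 m/s.
Escape speed v_esc = √(2μ/r) = √2 × v_c = 2288 m/s.
Δv = v_esc − v_c = 670.0 m/s.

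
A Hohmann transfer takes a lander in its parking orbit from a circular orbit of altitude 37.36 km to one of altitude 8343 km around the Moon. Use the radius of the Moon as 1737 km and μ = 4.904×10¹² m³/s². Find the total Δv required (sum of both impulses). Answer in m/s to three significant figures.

Δv_total ≈ 821 m/s

r₁ = 1737 + 37.36 = 1774.4 km = 1.7744×10⁶ m.
r₂ = 1737 + 8343 = 10080 km = 1.0080×10⁷ m.
Transfer ellipse a_t = (r₁ + r₂)/2 = 5.927×10⁶ m.
At r₁: circular v_c1 = √(μ/r₁) = 1662 m/s; transfer-perilune v_p = √[μ(2/r₁ − 1/a_t)] = 2168 m/s.
Δv₁ = v_p − v_c1 = 505.5 m/s.
At r₂: circular v_c2 = √(μ/r₂) = 697.5 m/s; transfer-apolune v_a = √[μ(2/r₂ − 1/a_t)] = 381.6 m/s.
Δv₂ = v_c2 − v_a = 315.9 m/s.
Total Δv = Δv₁ + Δv₂ = 821.4 m/s.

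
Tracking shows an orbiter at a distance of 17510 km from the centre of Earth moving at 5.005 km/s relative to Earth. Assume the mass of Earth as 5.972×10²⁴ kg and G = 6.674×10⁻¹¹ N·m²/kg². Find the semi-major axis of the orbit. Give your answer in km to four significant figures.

a ≈ 19470 km

μ = GM = 6.674×10⁻¹¹ × 5.972×10²⁴ = 3.986×10¹⁴ m³/s².
r = 1.751×10⁷ m.
Vis-viva rearranged: 1/a = 2/r − v²/μ = 1.142×10⁻⁷ − 6.285×10⁻⁸ = 5.137×10⁻⁸ m⁻¹.
a = 1.947×10⁷ m = 19466 km.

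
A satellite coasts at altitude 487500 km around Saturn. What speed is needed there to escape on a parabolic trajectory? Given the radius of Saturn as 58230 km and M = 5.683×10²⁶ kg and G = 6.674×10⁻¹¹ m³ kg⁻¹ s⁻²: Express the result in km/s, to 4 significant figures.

μ = GM = 6.674×10⁻¹¹ × 5.683×10²⁶ = 3.793×10¹⁶ m³/s².
r = 58230 + 487500 = 545730 km = 5.4573×10⁸ m.
Escape speed v_esc = √(2μ/r) = √(2 × 3.793×10¹⁶ / 5.457×10⁸) = √(1.390×10⁸) = 11790 m/s.
= 11.79 km/s.

v_esc ≈ 11.79 km/s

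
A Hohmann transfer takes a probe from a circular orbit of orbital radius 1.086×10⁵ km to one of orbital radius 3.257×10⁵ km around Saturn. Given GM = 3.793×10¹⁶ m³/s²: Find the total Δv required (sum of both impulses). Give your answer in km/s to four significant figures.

r₁ = 1.086×10⁵ km = 1.086×10⁸ m.
r₂ = 3.257×10⁵ km = 3.257×10⁸ m.
Transfer ellipse a_t = (r₁ + r₂)/2 = 2.172×10⁸ m.
At r₁: circular v_c1 = √(μ/r₁) = 18690 m/s; transfer-perikrone v_p = √[μ(2/r₁ − 1/a_t)] = 22890 m/s.
Δv₁ = v_p − v_c1 = 4199 m/s.
At r₂: circular v_c2 = √(μ/r₂) = 10790 m/s; transfer-apokrone v_a = √[μ(2/r₂ − 1/a_t)] = 7632 m/s.
Δv₂ = v_c2 − v_a = 3160 m/s.
Total Δv = Δv₁ + Δv₂ = 7359 m/s = 7.359 km/s.

Δv_total ≈ 7.359 km/s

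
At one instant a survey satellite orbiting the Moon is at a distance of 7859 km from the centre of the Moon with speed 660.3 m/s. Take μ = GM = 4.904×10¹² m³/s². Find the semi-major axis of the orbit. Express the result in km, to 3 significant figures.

r = 7.859×10⁶ m.
Vis-viva rearranged: 1/a = 2/r − v²/μ = 2.545×10⁻⁷ − 8.891×10⁻⁸ = 1.656×10⁻⁷ m⁻¹.
a = 6.039×10⁶ m = 6039.4 km.

a ≈ 6040 km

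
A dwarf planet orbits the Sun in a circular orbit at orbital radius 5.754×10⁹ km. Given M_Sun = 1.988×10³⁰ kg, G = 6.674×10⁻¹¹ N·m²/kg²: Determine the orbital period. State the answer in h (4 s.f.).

T ≈ 2091000 h

μ = GM = 6.674×10⁻¹¹ × 1.988×10³⁰ = 1.327×10²⁰ m³/s².
r = 5.754×10⁹ km = 5.754×10¹² m.
Kepler's third law: T = 2π√(r³/μ) = 2π√((5.754×10¹²)³ / 1.327×10²⁰).
r³/μ = 1.436×10¹⁸ s², so T = 2π × 1.198×10⁹ = 7.529×10⁹ s.
Converting: 7.529×10⁹ s ÷ 3600 = 2.091×10⁶ h.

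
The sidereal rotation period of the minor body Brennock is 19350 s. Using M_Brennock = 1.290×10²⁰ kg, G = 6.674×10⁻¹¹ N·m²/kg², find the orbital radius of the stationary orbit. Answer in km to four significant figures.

r_sync ≈ 433.8 km

μ = GM = 6.674×10⁻¹¹ × 1.290×10²⁰ = 8.609×10⁹ m³/s².
A synchronous orbit has period T, so by Kepler's third law a = (μT²/4π²)^(1/3).
μT²/4π² = 8.609×10⁹ × (1.935×10⁴)² / 39.48 = 8.165×10¹⁶ m³.
a = 4.338×10⁵ m = 433.84 km.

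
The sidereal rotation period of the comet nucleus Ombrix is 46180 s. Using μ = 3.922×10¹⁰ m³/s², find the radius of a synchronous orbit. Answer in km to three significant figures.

r_sync ≈ 1280 km

A synchronous orbit has period T, so by Kepler's third law a = (μT²/4π²)^(1/3).
μT²/4π² = 3.922×10¹⁰ × (4.618×10⁴)² / 39.48 = 2.119×10¹⁸ m³.
a = 1.284×10⁶ m = 1284.4 km.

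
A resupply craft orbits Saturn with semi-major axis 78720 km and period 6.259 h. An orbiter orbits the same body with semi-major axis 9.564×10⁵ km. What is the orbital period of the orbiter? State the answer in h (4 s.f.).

T₂ ≈ 265.1 h

Kepler's third law: T² ∝ a³, so T₂ = T₁ (a₂/a₁)^(3/2).
a₂/a₁ = 12.15, (a₂/a₁)^(3/2) = 42.35.
T₂ = 6.259 × 42.35 = 265.1 h.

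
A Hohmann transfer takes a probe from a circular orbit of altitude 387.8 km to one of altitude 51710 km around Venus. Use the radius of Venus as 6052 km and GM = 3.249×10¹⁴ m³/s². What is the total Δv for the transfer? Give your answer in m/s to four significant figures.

r₁ = 6052 + 387.8 = 6439.8 km = 6.4398×10⁶ m.
r₂ = 6052 + 51710 = 57762 km = 5.7762×10⁷ m.
Transfer ellipse a_t = (r₁ + r₂)/2 = 3.210×10⁷ m.
At r₁: circular v_c1 = √(μ/r₁) = 7103 m/s; transfer-periapsis v_p = √[μ(2/r₁ − 1/a_t)] = 9528 m/s.
Δv₁ = v_p − v_c1 = 2425 m/s.
At r₂: circular v_c2 = √(μ/r₂) = 2372 m/s; transfer-apoapsis v_a = √[μ(2/r₂ − 1/a_t)] = 1062 m/s.
Δv₂ = v_c2 − v_a = 1309 m/s.
Total Δv = Δv₁ + Δv₂ = 3734 m/s.

Δv_total ≈ 3734 m/s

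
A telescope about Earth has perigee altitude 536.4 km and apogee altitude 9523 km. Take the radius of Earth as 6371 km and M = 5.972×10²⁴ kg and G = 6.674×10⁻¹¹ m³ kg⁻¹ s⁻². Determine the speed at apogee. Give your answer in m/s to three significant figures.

μ = GM = 6.674×10⁻¹¹ × 5.972×10²⁴ = 3.986×10¹⁴ m³/s².
r_p = 6371 + 536.4 = 6907.4 km = 6.9074×10⁶ m.
r_a = 6371 + 9523 = 15894 km = 1.5894×10⁷ m.
Semi-major axis a = (r_p + r_a)/2 = 11401 km = 1.140×10⁷ m.
Vis-viva: v² = μ(2/r − 1/a) = 3.986×10¹⁴ × (1.258×10⁻⁷ − 8.771×10⁻⁸) = 1.519×10⁷ m²/s².
v = 3898 m/s.

v ≈ 3900 m/s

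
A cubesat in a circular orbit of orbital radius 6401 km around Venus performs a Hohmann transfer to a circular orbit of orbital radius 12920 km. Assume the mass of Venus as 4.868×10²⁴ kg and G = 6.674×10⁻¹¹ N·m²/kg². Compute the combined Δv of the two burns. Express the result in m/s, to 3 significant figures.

Δv_total ≈ 2050 m/s

μ = GM = 6.674×10⁻¹¹ × 4.868×10²⁴ = 3.249×10¹⁴ m³/s².
r₁ = 6401 km = 6.401×10⁶ m.
r₂ = 12920 km = 1.292×10⁷ m.
Transfer ellipse a_t = (r₁ + r₂)/2 = 9.660×10⁶ m.
At r₁: circular v_c1 = √(μ/r₁) = 7124 m/s; transfer-periapsis v_p = √[μ(2/r₁ − 1/a_t)] = 8239 m/s.
Δv₁ = v_p − v_c1 = 1115 m/s.
At r₂: circular v_c2 = √(μ/r₂) = 5015 m/s; transfer-apoapsis v_a = √[μ(2/r₂ − 1/a_t)] = 4082 m/s.
Δv₂ = v_c2 − v_a = 932.7 m/s.
Total Δv = Δv₁ + Δv₂ = 2047 m/s.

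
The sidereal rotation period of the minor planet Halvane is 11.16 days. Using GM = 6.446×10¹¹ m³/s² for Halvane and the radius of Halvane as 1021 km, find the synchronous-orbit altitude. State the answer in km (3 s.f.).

T = 11.16 days = 9.642×10⁵ s.
A synchronous orbit has period T, so by Kepler's third law a = (μT²/4π²)^(1/3).
μT²/4π² = 6.446×10¹¹ × (9.642×10⁵)² / 39.48 = 1.518×10²² m³.
a = 2.476×10⁷ m = 24761 km.
Altitude h = a − R = 24761 − 1021 = 23740 km.

h_sync ≈ 23700 km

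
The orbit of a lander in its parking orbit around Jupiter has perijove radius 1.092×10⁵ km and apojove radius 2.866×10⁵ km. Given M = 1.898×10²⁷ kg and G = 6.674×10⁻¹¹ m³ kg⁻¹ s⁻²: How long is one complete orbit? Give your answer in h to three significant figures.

T ≈ 13.7 h

μ = GM = 6.674×10⁻¹¹ × 1.898×10²⁷ = 1.267×10¹⁷ m³/s².
Semi-major axis a = (r_p + r_a)/2 = (1.0920×10⁵ + 2.8660×10⁵)/2 = 1.9790×10⁵ km = 1.979×10⁸ m.
By Kepler's third law T = 2π√(a³/μ) = 2π × 7.822×10³ = 4.915×10⁴ s.
= 13.65 h.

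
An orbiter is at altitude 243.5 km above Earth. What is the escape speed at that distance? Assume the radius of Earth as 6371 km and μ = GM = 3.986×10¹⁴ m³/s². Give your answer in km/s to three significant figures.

r = 6371 + 243.5 = 6614.5 km = 6.6145×10⁶ m.
Escape speed v_esc = √(2μ/r) = √(2 × 3.986×10¹⁴ / 6.614×10⁶) = √(1.205×10⁸) = 10980 m/s.
= 10.98 km/s.

v_esc ≈ 11.0 km/s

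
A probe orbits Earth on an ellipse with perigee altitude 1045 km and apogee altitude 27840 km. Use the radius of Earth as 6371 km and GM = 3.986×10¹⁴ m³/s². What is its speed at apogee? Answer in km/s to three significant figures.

v ≈ 2.04 km/s

r_p = 6371 + 1045 = 7416.0 km = 7.4160×10⁶ m.
r_a = 6371 + 27840 = 34211 km = 3.4211×10⁷ m.
Semi-major axis a = (r_p + r_a)/2 = 20814 km = 2.081×10⁷ m.
Vis-viva: v² = μ(2/r − 1/a) = 3.986×10¹⁴ × (5.846×10⁻⁸ − 4.805×10⁻⁸) = 4.151×10⁶ m²/s².
v = 2038 m/s = 2.038 km/s.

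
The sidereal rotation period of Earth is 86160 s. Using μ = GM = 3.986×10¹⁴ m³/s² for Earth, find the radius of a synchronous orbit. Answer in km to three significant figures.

r_sync ≈ 42200 km

A synchronous orbit has period T, so by Kepler's third law a = (μT²/4π²)^(1/3).
μT²/4π² = 3.986×10¹⁴ × (8.616×10⁴)² / 39.48 = 7.495×10²² m³.
a = 4.216×10⁷ m = 42163 km.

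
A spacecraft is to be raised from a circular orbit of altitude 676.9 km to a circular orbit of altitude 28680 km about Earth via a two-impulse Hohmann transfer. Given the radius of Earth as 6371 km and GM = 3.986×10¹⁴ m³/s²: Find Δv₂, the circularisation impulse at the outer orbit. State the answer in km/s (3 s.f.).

Δv ≈ 1.42 km/s

r₁ = 6371 + 676.9 = 7047.9 km = 7.0479×10⁶ m.
r₂ = 6371 + 28680 = 35051 km = 3.5051×10⁷ m.
Transfer ellipse a_t = (r₁ + r₂)/2 = 2.105×10⁷ m.
At r₁: circular v_c1 = √(μ/r₁) = 7520 m/s; transfer-perigee v_p = √[μ(2/r₁ − 1/a_t)] = 9704 m/s.
At r₂: circular v_c2 = √(μ/r₂) = 3372 m/s; transfer-apogee v_a = √[μ(2/r₂ − 1/a_t)] = 1951 m/s.
Δv₂ = v_c2 − v_a = 1421 m/s.
= 1.421 km/s.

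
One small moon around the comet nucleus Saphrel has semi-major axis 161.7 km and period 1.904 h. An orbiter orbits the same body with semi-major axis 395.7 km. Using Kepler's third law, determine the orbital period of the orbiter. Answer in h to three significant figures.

T₂ ≈ 7.29 h

Kepler's third law: T² ∝ a³, so T₂ = T₁ (a₂/a₁)^(3/2).
a₂/a₁ = 2.447, (a₂/a₁)^(3/2) = 3.828.
T₂ = 1.904 × 3.828 = 7.289 h.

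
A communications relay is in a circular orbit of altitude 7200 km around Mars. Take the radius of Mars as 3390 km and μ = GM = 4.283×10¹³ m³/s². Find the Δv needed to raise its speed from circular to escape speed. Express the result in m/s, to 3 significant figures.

r = 3390 + 7200 = 10590 km = 1.0590×10⁷ m.
Circular speed v_c = √(μ/r) = 2011 m/s.
Escape speed v_esc = √(2μ/r) = √2 × v_c = 2844 m/s.
Δv = v_esc − v_c = 833.0 m/s.

Δv ≈ 833 m/s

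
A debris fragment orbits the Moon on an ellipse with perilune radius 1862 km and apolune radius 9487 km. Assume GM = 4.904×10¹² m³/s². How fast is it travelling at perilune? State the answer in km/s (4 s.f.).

Semi-major axis a = (r_p + r_a)/2 = 5674.5 km = 5.674×10⁶ m.
Vis-viva: v² = μ(2/r − 1/a) = 4.904×10¹² × (1.074×10⁻⁶ − 1.762×10⁻⁷) = 4.403×10⁶ m²/s².
v = 2098 m/s = 2.098 km/s.

v ≈ 2.098 km/s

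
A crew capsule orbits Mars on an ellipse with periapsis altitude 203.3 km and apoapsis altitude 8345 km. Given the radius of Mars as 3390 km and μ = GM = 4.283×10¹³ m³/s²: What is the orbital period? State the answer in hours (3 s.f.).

r_p = 3390 + 203.3 = 3593.3 km = 3.5933×10⁶ m.
r_a = 3390 + 8345 = 11735 km = 1.1735×10⁷ m.
Semi-major axis a = (r_p + r_a)/2 = (3593.3 + 11735)/2 = 7664.1 km = 7.664×10⁶ m.
By Kepler's third law T = 2π√(a³/μ) = 2π × 3.242×10³ = 2.037×10⁴ s.
= 5.658 hours.

T ≈ 5.66 hours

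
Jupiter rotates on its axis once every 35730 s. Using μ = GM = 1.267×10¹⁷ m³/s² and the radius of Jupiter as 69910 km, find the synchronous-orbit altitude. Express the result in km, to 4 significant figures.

A synchronous orbit has period T, so by Kepler's third law a = (μT²/4π²)^(1/3).
μT²/4π² = 1.267×10¹⁷ × (3.573×10⁴)² / 39.48 = 4.097×10²⁴ m³.
a = 1.600×10⁸ m = 1.6002×10⁵ km.
Altitude h = a − R = 1.6002×10⁵ − 69910 = 90105 km.

h_sync ≈ 90110 km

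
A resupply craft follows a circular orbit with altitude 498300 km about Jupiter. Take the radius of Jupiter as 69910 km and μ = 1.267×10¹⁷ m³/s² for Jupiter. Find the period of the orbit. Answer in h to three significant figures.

T ≈ 66.4 h

r = 69910 + 498300 = 568210 km = 5.6821×10⁸ m.
Kepler's third law: T = 2π√(r³/μ) = 2π√((5.682×10⁸)³ / 1.267×10¹⁷).
r³/μ = 1.448×10⁹ s², so T = 2π × 3.805×10⁴ = 2.391×10⁵ s.
Converting: 2.391×10⁵ s ÷ 3600 = 66.41 h.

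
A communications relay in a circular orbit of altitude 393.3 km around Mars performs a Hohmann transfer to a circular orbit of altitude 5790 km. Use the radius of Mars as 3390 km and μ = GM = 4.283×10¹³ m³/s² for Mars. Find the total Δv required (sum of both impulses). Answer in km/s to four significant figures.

Δv_total ≈ 1.149 km/s

r₁ = 3390 + 393.3 = 3783.3 km = 3.7833×10⁶ m.
r₂ = 3390 + 5790 = 9180.0 km = 9.1800×10⁶ m.
Transfer ellipse a_t = (r₁ + r₂)/2 = 6.482×10⁶ m.
At r₁: circular v_c1 = √(μ/r₁) = 3365 m/s; transfer-periapsis v_p = √[μ(2/r₁ − 1/a_t)] = 4004 m/s.
Δv₁ = v_p − v_c1 = 639.6 m/s.
At r₂: circular v_c2 = √(μ/r₂) = 2160 m/s; transfer-apoapsis v_a = √[μ(2/r₂ − 1/a_t)] = 1650 m/s.
Δv₂ = v_c2 − v_a = 509.8 m/s.
Total Δv = Δv₁ + Δv₂ = 1149 m/s = 1.149 km/s.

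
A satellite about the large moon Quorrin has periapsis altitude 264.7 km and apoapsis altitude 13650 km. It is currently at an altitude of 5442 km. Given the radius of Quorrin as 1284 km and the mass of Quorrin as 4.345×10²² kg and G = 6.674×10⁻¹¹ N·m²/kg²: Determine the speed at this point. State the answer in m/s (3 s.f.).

μ = GM = 6.674×10⁻¹¹ × 4.345×10²² = 2.900×10¹² m³/s².
r_p = 1284 + 264.7 = 1548.7 km = 1.5487×10⁶ m.
r_a = 1284 + 13650 = 14934 km = 1.4934×10⁷ m.
r = 1284 + 5442 = 6726.0 km = 6.726×10⁶ m.
Semi-major axis a = (r_p + r_a)/2 = 8241.4 km = 8.241×10⁶ m.
Vis-viva: v² = μ(2/r − 1/a) = 2.900×10¹² × (2.974×10⁻⁷ − 1.213×10⁻⁷) = 5.104×10⁵ m²/s².
v = 714.4 m/s.

v ≈ 714 m/s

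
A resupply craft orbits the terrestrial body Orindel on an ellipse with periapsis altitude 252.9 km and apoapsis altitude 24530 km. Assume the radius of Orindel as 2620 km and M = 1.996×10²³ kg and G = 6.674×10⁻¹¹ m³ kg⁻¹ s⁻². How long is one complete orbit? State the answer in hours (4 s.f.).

T ≈ 27.81 hours

μ = GM = 6.674×10⁻¹¹ × 1.996×10²³ = 1.332×10¹³ m³/s².
r_p = 2620 + 252.9 = 2872.9 km = 2.8729×10⁶ m.
r_a = 2620 + 24530 = 27150 km = 2.7150×10⁷ m.
Semi-major axis a = (r_p + r_a)/2 = (2872.9 + 27150)/2 = 15011 km = 1.501×10⁷ m.
By Kepler's third law T = 2π√(a³/μ) = 2π × 1.594×10⁴ = 1.001×10⁵ s.
= 27.81 hours.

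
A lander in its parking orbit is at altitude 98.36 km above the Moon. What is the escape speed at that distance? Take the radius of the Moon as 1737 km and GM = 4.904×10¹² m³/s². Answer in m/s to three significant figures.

v_esc ≈ 2310 m/s

r = 1737 + 98.36 = 1835.4 km = 1.8354×10⁶ m.
Escape speed v_esc = √(2μ/r) = √(2 × 4.904×10¹² / 1.835×10⁶) = √(5.344×10⁶) = 2312 m/s.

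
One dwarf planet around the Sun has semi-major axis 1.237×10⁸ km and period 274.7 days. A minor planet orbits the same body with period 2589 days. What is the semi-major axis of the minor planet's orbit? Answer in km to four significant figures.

Kepler's third law: a³ ∝ T², so a₂ = a₁ (T₂/T₁)^(2/3).
T₂/T₁ = 9.425, (T₂/T₁)^(2/3) = 4.462.
a₂ = 1.237×10⁸ × 4.462 = 5.519×10⁸ km.

a₂ ≈ 5.519×10⁸ km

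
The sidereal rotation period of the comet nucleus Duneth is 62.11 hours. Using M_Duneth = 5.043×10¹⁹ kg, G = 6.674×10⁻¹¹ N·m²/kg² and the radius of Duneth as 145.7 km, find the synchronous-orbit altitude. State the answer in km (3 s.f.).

h_sync ≈ 1480 km

μ = GM = 6.674×10⁻¹¹ × 5.043×10¹⁹ = 3.366×10⁹ m³/s².
T = 62.11 hours = 2.236×10⁵ s.
A synchronous orbit has period T, so by Kepler's third law a = (μT²/4π²)^(1/3).
μT²/4π² = 3.366×10⁹ × (2.236×10⁵)² / 39.48 = 4.262×10¹⁸ m³.
a = 1.621×10⁶ m = 1621.4 km.
Altitude h = a − R = 1621.4 − 145.7 = 1475.7 km.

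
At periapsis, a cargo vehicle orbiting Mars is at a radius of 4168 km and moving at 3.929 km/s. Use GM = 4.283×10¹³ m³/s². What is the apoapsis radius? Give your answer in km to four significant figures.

r_p = 4.168×10⁶ m.
Specific energy ε = v²/2 − μ/r = -2.557×10⁶ J/kg, so a = −μ/(2ε) = 8.374×10⁶ m.
The apsides satisfy r_p + r_a = 2a, so the apoapsis radius is 2a − r_p = 1.258×10⁷ m = 12580 km.

apoapsis radius ≈ 12580 km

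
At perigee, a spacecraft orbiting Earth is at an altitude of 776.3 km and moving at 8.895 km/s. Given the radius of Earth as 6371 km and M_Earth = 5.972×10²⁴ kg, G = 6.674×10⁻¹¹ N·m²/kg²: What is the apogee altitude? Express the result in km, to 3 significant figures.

μ = GM = 6.674×10⁻¹¹ × 5.972×10²⁴ = 3.986×10¹⁴ m³/s².
r_p = 6371 + 776.3 = 7147.3 km = 7.147×10⁶ m.
Specific energy ε = v²/2 − μ/r = -1.620×10⁷ J/kg, so a = −μ/(2ε) = 1.230×10⁷ m.
The apsides satisfy r_p + r_a = 2a, so the apogee radius is 2a − r_p = 1.745×10⁷ m = 17449 km.
Apogee altitude = 17449 − 6371 = 11078 km.

apogee altitude ≈ 11100 km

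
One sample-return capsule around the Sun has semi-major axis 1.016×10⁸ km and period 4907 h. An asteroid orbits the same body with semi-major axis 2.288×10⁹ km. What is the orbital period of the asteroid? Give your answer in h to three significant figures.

T₂ ≈ 5.24×10⁵ h

Kepler's third law: T² ∝ a³, so T₂ = T₁ (a₂/a₁)^(3/2).
a₂/a₁ = 22.52, (a₂/a₁)^(3/2) = 106.9.
T₂ = 4907 × 106.9 = 5.244×10⁵ h.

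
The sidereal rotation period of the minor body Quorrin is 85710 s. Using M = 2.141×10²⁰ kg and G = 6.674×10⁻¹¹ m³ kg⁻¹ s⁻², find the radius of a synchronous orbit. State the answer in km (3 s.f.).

r_sync ≈ 1390 km

μ = GM = 6.674×10⁻¹¹ × 2.141×10²⁰ = 1.429×10¹⁰ m³/s².
A synchronous orbit has period T, so by Kepler's third law a = (μT²/4π²)^(1/3).
μT²/4π² = 1.429×10¹⁰ × (8.571×10⁴)² / 39.48 = 2.659×10¹⁸ m³.
a = 1.385×10⁶ m = 1385.4 km.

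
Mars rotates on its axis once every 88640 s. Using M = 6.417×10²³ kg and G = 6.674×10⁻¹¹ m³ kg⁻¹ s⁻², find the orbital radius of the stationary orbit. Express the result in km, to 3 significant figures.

r_sync ≈ 20400 km

μ = GM = 6.674×10⁻¹¹ × 6.417×10²³ = 4.283×10¹³ m³/s².
A synchronous orbit has period T, so by Kepler's third law a = (μT²/4π²)^(1/3).
μT²/4π² = 4.283×10¹³ × (8.864×10⁴)² / 39.48 = 8.524×10²¹ m³.
a = 2.043×10⁷ m = 20427 km.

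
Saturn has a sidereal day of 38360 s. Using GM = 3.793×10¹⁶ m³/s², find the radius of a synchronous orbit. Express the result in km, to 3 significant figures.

r_sync ≈ 1.12×10⁵ km

A synchronous orbit has period T, so by Kepler's third law a = (μT²/4π²)^(1/3).
μT²/4π² = 3.793×10¹⁶ × (3.836×10⁴)² / 39.48 = 1.414×10²⁴ m³.
a = 1.122×10⁸ m = 1.1223×10⁵ km.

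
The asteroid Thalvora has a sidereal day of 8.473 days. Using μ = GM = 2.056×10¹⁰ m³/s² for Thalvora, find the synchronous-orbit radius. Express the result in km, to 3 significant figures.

T = 8.473 days = 7.321×10⁵ s.
A synchronous orbit has period T, so by Kepler's third law a = (μT²/4π²)^(1/3).
μT²/4π² = 2.056×10¹⁰ × (7.321×10⁵)² / 39.48 = 2.791×10²⁰ m³.
a = 6.535×10⁶ m = 6535.1 km.

r_sync ≈ 6540 km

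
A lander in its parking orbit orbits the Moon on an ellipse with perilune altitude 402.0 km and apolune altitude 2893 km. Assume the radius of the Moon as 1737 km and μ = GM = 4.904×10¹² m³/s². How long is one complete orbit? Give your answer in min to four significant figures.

r_p = 1737 + 402.0 = 2139.0 km = 2.1390×10⁶ m.
r_a = 1737 + 2893 = 4630.0 km = 4.6300×10⁶ m.
Semi-major axis a = (r_p + r_a)/2 = (2139.0 + 4630.0)/2 = 3384.5 km = 3.384×10⁶ m.
By Kepler's third law T = 2π√(a³/μ) = 2π × 2.812×10³ = 1.767×10⁴ s.
= 294.4 min.

T ≈ 294.4 min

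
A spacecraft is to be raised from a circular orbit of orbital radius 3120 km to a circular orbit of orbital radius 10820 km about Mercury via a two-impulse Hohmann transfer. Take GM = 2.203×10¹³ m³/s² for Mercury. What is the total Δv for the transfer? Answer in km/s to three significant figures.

Δv_total ≈ 1.13 km/s

r₁ = 3120 km = 3.120×10⁶ m.
r₂ = 10820 km = 1.082×10⁷ m.
Transfer ellipse a_t = (r₁ + r₂)/2 = 6.970×10⁶ m.
At r₁: circular v_c1 = √(μ/r₁) = 2657 m/s; transfer-periherm v_p = √[μ(2/r₁ − 1/a_t)] = 3311 m/s.
Δv₁ = v_p − v_c1 = 653.5 m/s.
At r₂: circular v_c2 = √(μ/r₂) = 1427 m/s; transfer-apoherm v_a = √[μ(2/r₂ − 1/a_t)] = 954.7 m/s.
Δv₂ = v_c2 − v_a = 472.2 m/s.
Total Δv = Δv₁ + Δv₂ = 1126 m/s = 1.126 km/s.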